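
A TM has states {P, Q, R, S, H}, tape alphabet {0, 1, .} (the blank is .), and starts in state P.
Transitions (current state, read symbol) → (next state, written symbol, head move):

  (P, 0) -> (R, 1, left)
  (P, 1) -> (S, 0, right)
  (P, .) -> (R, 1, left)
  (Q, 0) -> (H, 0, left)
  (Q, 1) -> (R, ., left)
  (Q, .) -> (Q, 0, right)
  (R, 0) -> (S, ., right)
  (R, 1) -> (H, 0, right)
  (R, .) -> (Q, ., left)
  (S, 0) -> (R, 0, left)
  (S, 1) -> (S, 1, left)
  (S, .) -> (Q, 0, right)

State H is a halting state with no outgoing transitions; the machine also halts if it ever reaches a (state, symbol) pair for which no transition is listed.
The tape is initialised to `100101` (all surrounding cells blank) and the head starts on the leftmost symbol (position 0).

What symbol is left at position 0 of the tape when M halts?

state=P head=0 tape=.[1]00101   (P,1)→(S,0,right)
state=S head=1 tape=.0[0]0101   (S,0)→(R,0,left)
state=R head=0 tape=.[0]00101   (R,0)→(S,.,right)
state=S head=1 tape=..[0]0101   (S,0)→(R,0,left)
state=R head=0 tape=.[.]00101   (R,.)→(Q,.,left)
state=Q head=-1 tape=[.].00101   (Q,.)→(Q,0,right)
state=Q head=0 tape=0[.]00101   (Q,.)→(Q,0,right)
state=Q head=1 tape=00[0]0101   (Q,0)→(H,0,left)
state=H head=0 tape=0[0]00101
Cell 0 holds 0 when M halts.

0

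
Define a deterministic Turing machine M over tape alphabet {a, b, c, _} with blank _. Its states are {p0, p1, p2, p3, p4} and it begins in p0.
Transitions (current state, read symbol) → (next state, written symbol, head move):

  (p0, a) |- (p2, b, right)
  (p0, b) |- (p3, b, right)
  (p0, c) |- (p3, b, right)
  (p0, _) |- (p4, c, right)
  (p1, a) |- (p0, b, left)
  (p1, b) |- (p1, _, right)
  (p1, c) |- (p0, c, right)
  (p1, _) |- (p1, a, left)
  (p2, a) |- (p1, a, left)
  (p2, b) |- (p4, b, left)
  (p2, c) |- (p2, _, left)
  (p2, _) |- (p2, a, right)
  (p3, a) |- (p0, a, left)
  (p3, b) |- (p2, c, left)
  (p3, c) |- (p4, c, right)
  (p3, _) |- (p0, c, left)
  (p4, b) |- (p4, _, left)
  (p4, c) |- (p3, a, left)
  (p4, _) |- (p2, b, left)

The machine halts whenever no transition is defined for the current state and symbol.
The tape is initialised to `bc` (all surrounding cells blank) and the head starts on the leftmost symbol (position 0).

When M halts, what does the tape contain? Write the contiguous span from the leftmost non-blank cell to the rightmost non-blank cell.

p0 | __[b]c_   read b → write b, move right, go to p3
p3 | __b[c]_   read c → write c, move right, go to p4
p4 | __bc[_]   read _ → write b, move left, go to p2
p2 | __b[c]b   read c → write _, move left, go to p2
p2 | __[b]_b   read b → write b, move left, go to p4
p4 | _[_]b_b   read _ → write b, move left, go to p2
p2 | [_]bb_b   read _ → write a, move right, go to p2
p2 | a[b]b_b   read b → write b, move left, go to p4
p4 | [a]bb_b
The non-blank tape span at halt is abb_b.

abb_b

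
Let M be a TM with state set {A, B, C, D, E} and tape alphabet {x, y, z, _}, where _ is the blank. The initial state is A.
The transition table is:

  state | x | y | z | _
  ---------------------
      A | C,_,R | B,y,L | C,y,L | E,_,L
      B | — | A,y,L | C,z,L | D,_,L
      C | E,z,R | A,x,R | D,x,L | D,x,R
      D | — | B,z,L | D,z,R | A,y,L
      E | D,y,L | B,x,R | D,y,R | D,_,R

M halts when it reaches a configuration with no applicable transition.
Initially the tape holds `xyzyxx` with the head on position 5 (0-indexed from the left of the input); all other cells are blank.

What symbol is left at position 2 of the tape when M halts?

state=A head=5 tape=xyzyx[x]___   (A,x)→(C,_,R)
state=C head=6 tape=xyzyx_[_]__   (C,_)→(D,x,R)
state=D head=7 tape=xyzyx_x[_]_   (D,_)→(A,y,L)
state=A head=6 tape=xyzyx_[x]y_   (A,x)→(C,_,R)
state=C head=7 tape=xyzyx__[y]_   (C,y)→(A,x,R)
state=A head=8 tape=xyzyx__x[_]   (A,_)→(E,_,L)
state=E head=7 tape=xyzyx__[x]_   (E,x)→(D,y,L)
state=D head=6 tape=xyzyx_[_]y_   (D,_)→(A,y,L)
state=A head=5 tape=xyzyx[_]yy_   (A,_)→(E,_,L)
state=E head=4 tape=xyzy[x]_yy_   (E,x)→(D,y,L)
state=D head=3 tape=xyz[y]y_yy_   (D,y)→(B,z,L)
state=B head=2 tape=xy[z]zy_yy_   (B,z)→(C,z,L)
state=C head=1 tape=x[y]zzy_yy_   (C,y)→(A,x,R)
state=A head=2 tape=xx[z]zy_yy_   (A,z)→(C,y,L)
state=C head=1 tape=x[x]yzy_yy_   (C,x)→(E,z,R)
state=E head=2 tape=xz[y]zy_yy_   (E,y)→(B,x,R)
state=B head=3 tape=xzx[z]y_yy_   (B,z)→(C,z,L)
state=C head=2 tape=xz[x]zy_yy_   (C,x)→(E,z,R)
state=E head=3 tape=xzz[z]y_yy_   (E,z)→(D,y,R)
state=D head=4 tape=xzzy[y]_yy_   (D,y)→(B,z,L)
state=B head=3 tape=xzz[y]z_yy_   (B,y)→(A,y,L)
state=A head=2 tape=xz[z]yz_yy_   (A,z)→(C,y,L)
state=C head=1 tape=x[z]yyz_yy_   (C,z)→(D,x,L)
state=D head=0 tape=[x]xyyz_yy_
Cell 2 holds y when M halts.

y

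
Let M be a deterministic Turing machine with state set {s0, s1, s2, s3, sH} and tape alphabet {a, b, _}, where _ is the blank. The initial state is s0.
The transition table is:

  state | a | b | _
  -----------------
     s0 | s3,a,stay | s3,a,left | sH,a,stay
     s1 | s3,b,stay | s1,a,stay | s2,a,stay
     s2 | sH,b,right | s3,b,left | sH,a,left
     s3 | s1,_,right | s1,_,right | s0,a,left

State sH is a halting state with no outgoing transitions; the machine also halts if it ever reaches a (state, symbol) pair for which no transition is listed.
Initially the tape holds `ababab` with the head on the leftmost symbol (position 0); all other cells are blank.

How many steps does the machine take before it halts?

17

state=s0 head=0 tape=[a]babab__   (s0,a)→(s3,a,stay)
state=s3 head=0 tape=[a]babab__   (s3,a)→(s1,_,right)
state=s1 head=1 tape=_[b]abab__   (s1,b)→(s1,a,stay)
state=s1 head=1 tape=_[a]abab__   (s1,a)→(s3,b,stay)
state=s3 head=1 tape=_[b]abab__   (s3,b)→(s1,_,right)
state=s1 head=2 tape=__[a]bab__   (s1,a)→(s3,b,stay)
state=s3 head=2 tape=__[b]bab__   (s3,b)→(s1,_,right)
state=s1 head=3 tape=___[b]ab__   (s1,b)→(s1,a,stay)
state=s1 head=3 tape=___[a]ab__   (s1,a)→(s3,b,stay)
state=s3 head=3 tape=___[b]ab__   (s3,b)→(s1,_,right)
state=s1 head=4 tape=____[a]b__   (s1,a)→(s3,b,stay)
state=s3 head=4 tape=____[b]b__   (s3,b)→(s1,_,right)
state=s1 head=5 tape=_____[b]__   (s1,b)→(s1,a,stay)
state=s1 head=5 tape=_____[a]__   (s1,a)→(s3,b,stay)
state=s3 head=5 tape=_____[b]__   (s3,b)→(s1,_,right)
state=s1 head=6 tape=______[_]_   (s1,_)→(s2,a,stay)
state=s2 head=6 tape=______[a]_   (s2,a)→(sH,b,right)
state=sH head=7 tape=______b[_]
M halts after 17 transitions.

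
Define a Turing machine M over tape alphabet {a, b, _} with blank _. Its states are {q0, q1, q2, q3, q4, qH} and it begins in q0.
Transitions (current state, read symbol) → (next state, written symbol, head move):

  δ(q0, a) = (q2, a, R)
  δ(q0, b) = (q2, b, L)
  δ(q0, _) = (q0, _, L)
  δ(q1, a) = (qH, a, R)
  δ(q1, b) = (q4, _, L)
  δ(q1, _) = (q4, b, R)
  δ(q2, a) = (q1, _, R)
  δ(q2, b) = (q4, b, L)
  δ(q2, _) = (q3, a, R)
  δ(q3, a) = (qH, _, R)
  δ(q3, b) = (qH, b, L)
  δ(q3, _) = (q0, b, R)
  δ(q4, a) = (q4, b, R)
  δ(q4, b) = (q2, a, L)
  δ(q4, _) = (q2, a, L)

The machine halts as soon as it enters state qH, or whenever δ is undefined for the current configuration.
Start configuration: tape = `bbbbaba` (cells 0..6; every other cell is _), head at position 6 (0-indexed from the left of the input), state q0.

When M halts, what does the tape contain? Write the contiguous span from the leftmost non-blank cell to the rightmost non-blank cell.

bbbbab_a

q0 | bbbbab[a]___   read a → write a, move R, go to q2
q2 | bbbbaba[_]__   read _ → write a, move R, go to q3
q3 | bbbbabaa[_]_   read _ → write b, move R, go to q0
q0 | bbbbabaab[_]   read _ → write _, move L, go to q0
q0 | bbbbabaa[b]_   read b → write b, move L, go to q2
q2 | bbbbaba[a]b_   read a → write _, move R, go to q1
q1 | bbbbaba_[b]_   read b → write _, move L, go to q4
q4 | bbbbaba[_]__   read _ → write a, move L, go to q2
q2 | bbbbab[a]a__   read a → write _, move R, go to q1
q1 | bbbbab_[a]__   read a → write a, move R, go to qH
qH | bbbbab_a[_]_
The non-blank tape span at halt is bbbbab_a.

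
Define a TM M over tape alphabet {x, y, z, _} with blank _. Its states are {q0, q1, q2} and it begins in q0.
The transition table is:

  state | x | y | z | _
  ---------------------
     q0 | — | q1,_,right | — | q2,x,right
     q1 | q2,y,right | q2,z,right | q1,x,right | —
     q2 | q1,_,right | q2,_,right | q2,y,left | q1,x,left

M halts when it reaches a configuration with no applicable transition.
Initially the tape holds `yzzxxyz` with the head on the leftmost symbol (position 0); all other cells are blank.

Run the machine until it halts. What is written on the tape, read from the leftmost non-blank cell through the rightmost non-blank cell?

state=q0 head=0 tape=[y]zzxxyz_   (q0,y)→(q1,_,right)
state=q1 head=1 tape=_[z]zxxyz_   (q1,z)→(q1,x,right)
state=q1 head=2 tape=_x[z]xxyz_   (q1,z)→(q1,x,right)
state=q1 head=3 tape=_xx[x]xyz_   (q1,x)→(q2,y,right)
state=q2 head=4 tape=_xxy[x]yz_   (q2,x)→(q1,_,right)
state=q1 head=5 tape=_xxy_[y]z_   (q1,y)→(q2,z,right)
state=q2 head=6 tape=_xxy_z[z]_   (q2,z)→(q2,y,left)
state=q2 head=5 tape=_xxy_[z]y_   (q2,z)→(q2,y,left)
state=q2 head=4 tape=_xxy[_]yy_   (q2,_)→(q1,x,left)
state=q1 head=3 tape=_xx[y]xyy_   (q1,y)→(q2,z,right)
state=q2 head=4 tape=_xxz[x]yy_   (q2,x)→(q1,_,right)
state=q1 head=5 tape=_xxz_[y]y_   (q1,y)→(q2,z,right)
state=q2 head=6 tape=_xxz_z[y]_   (q2,y)→(q2,_,right)
state=q2 head=7 tape=_xxz_z_[_]   (q2,_)→(q1,x,left)
state=q1 head=6 tape=_xxz_z[_]x
The non-blank tape span at halt is xxz_z_x.

xxz_z_x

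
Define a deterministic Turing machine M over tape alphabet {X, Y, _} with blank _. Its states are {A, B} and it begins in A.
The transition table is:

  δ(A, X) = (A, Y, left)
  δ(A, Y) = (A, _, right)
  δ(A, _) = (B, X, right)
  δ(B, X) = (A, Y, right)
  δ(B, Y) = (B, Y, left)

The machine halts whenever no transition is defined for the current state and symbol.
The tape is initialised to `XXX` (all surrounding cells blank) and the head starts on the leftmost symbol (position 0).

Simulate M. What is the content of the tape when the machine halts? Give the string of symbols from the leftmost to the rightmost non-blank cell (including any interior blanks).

state=A head=0 tape=_[X]XX__   (A,X)→(A,Y,left)
state=A head=-1 tape=[_]YXX__   (A,_)→(B,X,right)
state=B head=0 tape=X[Y]XX__   (B,Y)→(B,Y,left)
state=B head=-1 tape=[X]YXX__   (B,X)→(A,Y,right)
state=A head=0 tape=Y[Y]XX__   (A,Y)→(A,_,right)
state=A head=1 tape=Y_[X]X__   (A,X)→(A,Y,left)
state=A head=0 tape=Y[_]YX__   (A,_)→(B,X,right)
state=B head=1 tape=YX[Y]X__   (B,Y)→(B,Y,left)
state=B head=0 tape=Y[X]YX__   (B,X)→(A,Y,right)
state=A head=1 tape=YY[Y]X__   (A,Y)→(A,_,right)
state=A head=2 tape=YY_[X]__   (A,X)→(A,Y,left)
state=A head=1 tape=YY[_]Y__   (A,_)→(B,X,right)
state=B head=2 tape=YYX[Y]__   (B,Y)→(B,Y,left)
state=B head=1 tape=YY[X]Y__   (B,X)→(A,Y,right)
state=A head=2 tape=YYY[Y]__   (A,Y)→(A,_,right)
state=A head=3 tape=YYY_[_]_   (A,_)→(B,X,right)
state=B head=4 tape=YYY_X[_]
The non-blank tape span at halt is YYY_X.

YYY_X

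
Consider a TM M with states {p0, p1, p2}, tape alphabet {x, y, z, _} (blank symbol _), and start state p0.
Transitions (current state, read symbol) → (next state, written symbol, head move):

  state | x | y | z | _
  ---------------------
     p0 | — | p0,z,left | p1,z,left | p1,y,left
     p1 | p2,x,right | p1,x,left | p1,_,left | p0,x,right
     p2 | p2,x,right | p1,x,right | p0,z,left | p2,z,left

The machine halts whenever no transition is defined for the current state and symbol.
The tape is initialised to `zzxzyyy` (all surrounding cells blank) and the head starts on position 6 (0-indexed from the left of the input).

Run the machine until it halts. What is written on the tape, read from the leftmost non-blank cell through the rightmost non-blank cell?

state=p0 head=6 tape=zzxzyy[y]   (p0,y)→(p0,z,left)
state=p0 head=5 tape=zzxzy[y]z   (p0,y)→(p0,z,left)
state=p0 head=4 tape=zzxz[y]zz   (p0,y)→(p0,z,left)
state=p0 head=3 tape=zzx[z]zzz   (p0,z)→(p1,z,left)
state=p1 head=2 tape=zz[x]zzzz   (p1,x)→(p2,x,right)
state=p2 head=3 tape=zzx[z]zzz   (p2,z)→(p0,z,left)
state=p0 head=2 tape=zz[x]zzzz
The non-blank tape span at halt is zzxzzzz.

zzxzzzz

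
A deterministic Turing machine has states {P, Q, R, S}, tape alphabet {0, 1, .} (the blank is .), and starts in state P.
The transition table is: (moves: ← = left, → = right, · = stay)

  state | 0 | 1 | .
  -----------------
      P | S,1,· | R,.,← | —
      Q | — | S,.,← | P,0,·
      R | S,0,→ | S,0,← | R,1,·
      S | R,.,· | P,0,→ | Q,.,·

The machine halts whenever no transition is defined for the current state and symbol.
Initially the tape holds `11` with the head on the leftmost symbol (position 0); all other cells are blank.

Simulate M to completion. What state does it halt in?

P | ..[1]1   read 1 → write ., move ←, go to R
R | .[.].1   read . → write 1, move ·, go to R
R | .[1].1   read 1 → write 0, move ←, go to S
S | [.]0.1   read . → write ., move ·, go to Q
Q | [.]0.1   read . → write 0, move ·, go to P
P | [0]0.1   read 0 → write 1, move ·, go to S
S | [1]0.1   read 1 → write 0, move →, go to P
P | 0[0].1   read 0 → write 1, move ·, go to S
S | 0[1].1   read 1 → write 0, move →, go to P
P | 00[.]1
No transition is defined for (P, .); M halts in state P.

P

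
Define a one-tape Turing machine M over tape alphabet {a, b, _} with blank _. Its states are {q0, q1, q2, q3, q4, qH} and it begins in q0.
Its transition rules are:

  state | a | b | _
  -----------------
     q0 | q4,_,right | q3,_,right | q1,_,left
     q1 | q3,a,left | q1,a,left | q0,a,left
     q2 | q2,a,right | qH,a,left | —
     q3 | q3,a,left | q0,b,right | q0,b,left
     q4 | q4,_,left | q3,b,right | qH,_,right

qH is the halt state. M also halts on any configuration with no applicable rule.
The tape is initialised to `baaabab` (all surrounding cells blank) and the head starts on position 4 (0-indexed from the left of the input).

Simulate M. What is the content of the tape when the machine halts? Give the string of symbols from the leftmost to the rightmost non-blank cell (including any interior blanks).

q0 | baaa[b]ab__   read b → write _, move right, go to q3
q3 | baaa_[a]b__   read a → write a, move left, go to q3
q3 | baaa[_]ab__   read _ → write b, move left, go to q0
q0 | baa[a]bab__   read a → write _, move right, go to q4
q4 | baa_[b]ab__   read b → write b, move right, go to q3
q3 | baa_b[a]b__   read a → write a, move left, go to q3
q3 | baa_[b]ab__   read b → write b, move right, go to q0
q0 | baa_b[a]b__   read a → write _, move right, go to q4
q4 | baa_b_[b]__   read b → write b, move right, go to q3
q3 | baa_b_b[_]_   read _ → write b, move left, go to q0
q0 | baa_b_[b]b_   read b → write _, move right, go to q3
q3 | baa_b__[b]_   read b → write b, move right, go to q0
q0 | baa_b__b[_]   read _ → write _, move left, go to q1
q1 | baa_b__[b]_   read b → write a, move left, go to q1
q1 | baa_b_[_]a_   read _ → write a, move left, go to q0
q0 | baa_b[_]aa_   read _ → write _, move left, go to q1
q1 | baa_[b]_aa_   read b → write a, move left, go to q1
q1 | baa[_]a_aa_   read _ → write a, move left, go to q0
q0 | ba[a]aa_aa_   read a → write _, move right, go to q4
q4 | ba_[a]a_aa_   read a → write _, move left, go to q4
q4 | ba[_]_a_aa_   read _ → write _, move right, go to qH
qH | ba_[_]a_aa_
The non-blank tape span at halt is ba__a_aa.

ba__a_aa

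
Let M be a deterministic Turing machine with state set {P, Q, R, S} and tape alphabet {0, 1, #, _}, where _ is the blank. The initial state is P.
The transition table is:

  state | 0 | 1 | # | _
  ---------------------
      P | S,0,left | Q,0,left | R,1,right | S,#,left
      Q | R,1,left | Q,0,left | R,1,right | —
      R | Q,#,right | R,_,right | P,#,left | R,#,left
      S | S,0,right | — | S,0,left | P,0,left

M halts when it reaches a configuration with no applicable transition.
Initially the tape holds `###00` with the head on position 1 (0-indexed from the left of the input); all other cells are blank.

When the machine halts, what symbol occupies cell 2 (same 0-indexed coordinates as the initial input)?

0

P | #[#]#00_   read # → write 1, move right, go to R
R | #1[#]00_   read # → write #, move left, go to P
P | #[1]#00_   read 1 → write 0, move left, go to Q
Q | [#]0#00_   read # → write 1, move right, go to R
R | 1[0]#00_   read 0 → write #, move right, go to Q
Q | 1#[#]00_   read # → write 1, move right, go to R
R | 1#1[0]0_   read 0 → write #, move right, go to Q
Q | 1#1#[0]_   read 0 → write 1, move left, go to R
R | 1#1[#]1_   read # → write #, move left, go to P
P | 1#[1]#1_   read 1 → write 0, move left, go to Q
Q | 1[#]0#1_   read # → write 1, move right, go to R
R | 11[0]#1_   read 0 → write #, move right, go to Q
Q | 11#[#]1_   read # → write 1, move right, go to R
R | 11#1[1]_   read 1 → write _, move right, go to R
R | 11#1_[_]   read _ → write #, move left, go to R
R | 11#1[_]#   read _ → write #, move left, go to R
R | 11#[1]##   read 1 → write _, move right, go to R
R | 11#_[#]#   read # → write #, move left, go to P
P | 11#[_]##   read _ → write #, move left, go to S
S | 11[#]###   read # → write 0, move left, go to S
S | 1[1]0###
Cell 2 holds 0 when M halts.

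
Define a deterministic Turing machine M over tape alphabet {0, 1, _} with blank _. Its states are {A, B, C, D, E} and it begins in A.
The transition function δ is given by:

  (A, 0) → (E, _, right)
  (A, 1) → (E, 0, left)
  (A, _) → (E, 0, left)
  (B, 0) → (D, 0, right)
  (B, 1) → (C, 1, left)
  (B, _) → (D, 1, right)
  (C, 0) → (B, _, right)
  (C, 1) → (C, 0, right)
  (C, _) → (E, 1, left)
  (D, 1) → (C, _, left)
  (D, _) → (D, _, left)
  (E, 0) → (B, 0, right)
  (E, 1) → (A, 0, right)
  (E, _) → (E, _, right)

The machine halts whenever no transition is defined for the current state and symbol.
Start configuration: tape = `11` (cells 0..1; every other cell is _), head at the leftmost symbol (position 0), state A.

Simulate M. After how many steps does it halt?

13

state=A head=0 tape=_[1]1_   (A,1)→(E,0,left)
state=E head=-1 tape=[_]01_   (E,_)→(E,_,right)
state=E head=0 tape=_[0]1_   (E,0)→(B,0,right)
state=B head=1 tape=_0[1]_   (B,1)→(C,1,left)
state=C head=0 tape=_[0]1_   (C,0)→(B,_,right)
state=B head=1 tape=__[1]_   (B,1)→(C,1,left)
state=C head=0 tape=_[_]1_   (C,_)→(E,1,left)
state=E head=-1 tape=[_]11_   (E,_)→(E,_,right)
state=E head=0 tape=_[1]1_   (E,1)→(A,0,right)
state=A head=1 tape=_0[1]_   (A,1)→(E,0,left)
state=E head=0 tape=_[0]0_   (E,0)→(B,0,right)
state=B head=1 tape=_0[0]_   (B,0)→(D,0,right)
state=D head=2 tape=_00[_]   (D,_)→(D,_,left)
state=D head=1 tape=_0[0]_
M halts after 13 transitions.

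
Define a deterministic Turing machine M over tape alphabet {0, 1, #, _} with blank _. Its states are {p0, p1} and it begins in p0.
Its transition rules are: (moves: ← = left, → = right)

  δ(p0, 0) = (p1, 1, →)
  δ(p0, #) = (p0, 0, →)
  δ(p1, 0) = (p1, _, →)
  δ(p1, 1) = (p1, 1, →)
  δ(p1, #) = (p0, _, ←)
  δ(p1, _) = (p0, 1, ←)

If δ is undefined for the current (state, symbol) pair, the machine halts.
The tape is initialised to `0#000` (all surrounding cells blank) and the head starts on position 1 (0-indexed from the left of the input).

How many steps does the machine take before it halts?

state=p0 head=1 tape=0[#]000_   (p0,#)→(p0,0,→)
state=p0 head=2 tape=00[0]00_   (p0,0)→(p1,1,→)
state=p1 head=3 tape=001[0]0_   (p1,0)→(p1,_,→)
state=p1 head=4 tape=001_[0]_   (p1,0)→(p1,_,→)
state=p1 head=5 tape=001__[_]   (p1,_)→(p0,1,←)
state=p0 head=4 tape=001_[_]1
M halts after 5 transitions.

5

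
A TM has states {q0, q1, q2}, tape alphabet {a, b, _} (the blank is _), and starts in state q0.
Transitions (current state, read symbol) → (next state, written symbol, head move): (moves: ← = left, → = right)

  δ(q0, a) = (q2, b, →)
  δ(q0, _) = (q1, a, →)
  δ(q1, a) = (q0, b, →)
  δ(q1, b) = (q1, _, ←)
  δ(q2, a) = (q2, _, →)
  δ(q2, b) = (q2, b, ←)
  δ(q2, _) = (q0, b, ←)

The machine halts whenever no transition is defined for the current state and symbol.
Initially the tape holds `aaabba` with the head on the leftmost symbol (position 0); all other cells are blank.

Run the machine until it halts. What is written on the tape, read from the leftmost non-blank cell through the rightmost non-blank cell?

state=q0 head=0 tape=[a]aabba__   (q0,a)→(q2,b,→)
state=q2 head=1 tape=b[a]abba__   (q2,a)→(q2,_,→)
state=q2 head=2 tape=b_[a]bba__   (q2,a)→(q2,_,→)
state=q2 head=3 tape=b__[b]ba__   (q2,b)→(q2,b,←)
state=q2 head=2 tape=b_[_]bba__   (q2,_)→(q0,b,←)
state=q0 head=1 tape=b[_]bbba__   (q0,_)→(q1,a,→)
state=q1 head=2 tape=ba[b]bba__   (q1,b)→(q1,_,←)
state=q1 head=1 tape=b[a]_bba__   (q1,a)→(q0,b,→)
state=q0 head=2 tape=bb[_]bba__   (q0,_)→(q1,a,→)
state=q1 head=3 tape=bba[b]ba__   (q1,b)→(q1,_,←)
state=q1 head=2 tape=bb[a]_ba__   (q1,a)→(q0,b,→)
state=q0 head=3 tape=bbb[_]ba__   (q0,_)→(q1,a,→)
state=q1 head=4 tape=bbba[b]a__   (q1,b)→(q1,_,←)
state=q1 head=3 tape=bbb[a]_a__   (q1,a)→(q0,b,→)
state=q0 head=4 tape=bbbb[_]a__   (q0,_)→(q1,a,→)
state=q1 head=5 tape=bbbba[a]__   (q1,a)→(q0,b,→)
state=q0 head=6 tape=bbbbab[_]_   (q0,_)→(q1,a,→)
state=q1 head=7 tape=bbbbaba[_]
The non-blank tape span at halt is bbbbaba.

bbbbaba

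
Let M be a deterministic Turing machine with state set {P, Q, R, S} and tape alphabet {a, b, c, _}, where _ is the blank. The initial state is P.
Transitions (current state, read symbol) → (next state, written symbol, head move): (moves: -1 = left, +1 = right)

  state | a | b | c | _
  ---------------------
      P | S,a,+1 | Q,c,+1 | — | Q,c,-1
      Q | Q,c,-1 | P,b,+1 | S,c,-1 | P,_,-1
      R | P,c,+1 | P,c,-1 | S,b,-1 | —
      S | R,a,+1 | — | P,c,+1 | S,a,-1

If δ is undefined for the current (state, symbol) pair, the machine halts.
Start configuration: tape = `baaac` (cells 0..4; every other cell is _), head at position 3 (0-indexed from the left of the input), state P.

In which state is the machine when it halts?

P | baa[a]c_   read a → write a, move +1, go to S
S | baaa[c]_   read c → write c, move +1, go to P
P | baaac[_]   read _ → write c, move -1, go to Q
Q | baaa[c]c   read c → write c, move -1, go to S
S | baa[a]cc   read a → write a, move +1, go to R
R | baaa[c]c   read c → write b, move -1, go to S
S | baa[a]bc   read a → write a, move +1, go to R
R | baaa[b]c   read b → write c, move -1, go to P
P | baa[a]cc   read a → write a, move +1, go to S
S | baaa[c]c   read c → write c, move +1, go to P
P | baaac[c]
No transition is defined for (P, c); M halts in state P.

P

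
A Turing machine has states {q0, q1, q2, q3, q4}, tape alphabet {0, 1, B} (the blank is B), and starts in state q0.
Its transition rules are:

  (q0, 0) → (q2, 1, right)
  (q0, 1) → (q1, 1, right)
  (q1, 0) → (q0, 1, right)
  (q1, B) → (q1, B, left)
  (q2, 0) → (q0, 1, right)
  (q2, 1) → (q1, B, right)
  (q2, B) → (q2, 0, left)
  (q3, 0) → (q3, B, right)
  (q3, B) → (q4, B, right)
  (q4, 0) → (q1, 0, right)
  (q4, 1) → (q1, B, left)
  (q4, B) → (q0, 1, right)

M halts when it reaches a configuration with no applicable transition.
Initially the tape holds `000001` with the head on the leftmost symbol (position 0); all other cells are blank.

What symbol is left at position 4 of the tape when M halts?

1

q0 | [0]00001B   read 0 → write 1, move right, go to q2
q2 | 1[0]0001B   read 0 → write 1, move right, go to q0
q0 | 11[0]001B   read 0 → write 1, move right, go to q2
q2 | 111[0]01B   read 0 → write 1, move right, go to q0
q0 | 1111[0]1B   read 0 → write 1, move right, go to q2
q2 | 11111[1]B   read 1 → write B, move right, go to q1
q1 | 11111B[B]   read B → write B, move left, go to q1
q1 | 11111[B]B   read B → write B, move left, go to q1
q1 | 1111[1]BB
Cell 4 holds 1 when M halts.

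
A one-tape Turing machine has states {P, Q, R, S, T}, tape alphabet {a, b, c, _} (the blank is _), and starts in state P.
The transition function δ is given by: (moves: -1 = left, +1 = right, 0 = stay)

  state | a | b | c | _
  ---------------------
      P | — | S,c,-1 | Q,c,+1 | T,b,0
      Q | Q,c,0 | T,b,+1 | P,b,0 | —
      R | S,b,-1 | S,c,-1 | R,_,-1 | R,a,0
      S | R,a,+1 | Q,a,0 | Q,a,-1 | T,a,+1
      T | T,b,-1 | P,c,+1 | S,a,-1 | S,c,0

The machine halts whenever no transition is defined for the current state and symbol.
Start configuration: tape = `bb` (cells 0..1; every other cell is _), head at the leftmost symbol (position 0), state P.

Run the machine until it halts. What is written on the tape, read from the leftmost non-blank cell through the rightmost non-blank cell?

state=P head=0 tape=___[b]b   (P,b)→(S,c,-1)
state=S head=-1 tape=__[_]cb   (S,_)→(T,a,+1)
state=T head=0 tape=__a[c]b   (T,c)→(S,a,-1)
state=S head=-1 tape=__[a]ab   (S,a)→(R,a,+1)
state=R head=0 tape=__a[a]b   (R,a)→(S,b,-1)
state=S head=-1 tape=__[a]bb   (S,a)→(R,a,+1)
state=R head=0 tape=__a[b]b   (R,b)→(S,c,-1)
state=S head=-1 tape=__[a]cb   (S,a)→(R,a,+1)
state=R head=0 tape=__a[c]b   (R,c)→(R,_,-1)
state=R head=-1 tape=__[a]_b   (R,a)→(S,b,-1)
state=S head=-2 tape=_[_]b_b   (S,_)→(T,a,+1)
state=T head=-1 tape=_a[b]_b   (T,b)→(P,c,+1)
state=P head=0 tape=_ac[_]b   (P,_)→(T,b,0)
state=T head=0 tape=_ac[b]b   (T,b)→(P,c,+1)
state=P head=1 tape=_acc[b]   (P,b)→(S,c,-1)
state=S head=0 tape=_ac[c]c   (S,c)→(Q,a,-1)
state=Q head=-1 tape=_a[c]ac   (Q,c)→(P,b,0)
state=P head=-1 tape=_a[b]ac   (P,b)→(S,c,-1)
state=S head=-2 tape=_[a]cac   (S,a)→(R,a,+1)
state=R head=-1 tape=_a[c]ac   (R,c)→(R,_,-1)
state=R head=-2 tape=_[a]_ac   (R,a)→(S,b,-1)
state=S head=-3 tape=[_]b_ac   (S,_)→(T,a,+1)
state=T head=-2 tape=a[b]_ac   (T,b)→(P,c,+1)
state=P head=-1 tape=ac[_]ac   (P,_)→(T,b,0)
state=T head=-1 tape=ac[b]ac   (T,b)→(P,c,+1)
state=P head=0 tape=acc[a]c
The non-blank tape span at halt is accac.

accac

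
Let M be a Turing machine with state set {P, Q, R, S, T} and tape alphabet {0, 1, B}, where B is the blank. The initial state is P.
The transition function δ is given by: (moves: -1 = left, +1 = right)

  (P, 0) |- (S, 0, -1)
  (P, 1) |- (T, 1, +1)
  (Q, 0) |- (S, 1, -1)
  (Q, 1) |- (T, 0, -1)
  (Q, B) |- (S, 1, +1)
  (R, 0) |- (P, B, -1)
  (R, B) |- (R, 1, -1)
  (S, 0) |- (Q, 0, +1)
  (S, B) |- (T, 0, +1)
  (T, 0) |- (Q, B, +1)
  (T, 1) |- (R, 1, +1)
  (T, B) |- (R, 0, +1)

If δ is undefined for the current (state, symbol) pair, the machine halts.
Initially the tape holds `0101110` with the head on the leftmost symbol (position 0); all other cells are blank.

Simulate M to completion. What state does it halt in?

state=P head=0 tape=B[0]101110   (P,0)→(S,0,-1)
state=S head=-1 tape=[B]0101110   (S,B)→(T,0,+1)
state=T head=0 tape=0[0]101110   (T,0)→(Q,B,+1)
state=Q head=1 tape=0B[1]01110   (Q,1)→(T,0,-1)
state=T head=0 tape=0[B]001110   (T,B)→(R,0,+1)
state=R head=1 tape=00[0]01110   (R,0)→(P,B,-1)
state=P head=0 tape=0[0]B01110   (P,0)→(S,0,-1)
state=S head=-1 tape=[0]0B01110   (S,0)→(Q,0,+1)
state=Q head=0 tape=0[0]B01110   (Q,0)→(S,1,-1)
state=S head=-1 tape=[0]1B01110   (S,0)→(Q,0,+1)
state=Q head=0 tape=0[1]B01110   (Q,1)→(T,0,-1)
state=T head=-1 tape=[0]0B01110   (T,0)→(Q,B,+1)
state=Q head=0 tape=B[0]B01110   (Q,0)→(S,1,-1)
state=S head=-1 tape=[B]1B01110   (S,B)→(T,0,+1)
state=T head=0 tape=0[1]B01110   (T,1)→(R,1,+1)
state=R head=1 tape=01[B]01110   (R,B)→(R,1,-1)
state=R head=0 tape=0[1]101110
No transition is defined for (R, 1); M halts in state R.

R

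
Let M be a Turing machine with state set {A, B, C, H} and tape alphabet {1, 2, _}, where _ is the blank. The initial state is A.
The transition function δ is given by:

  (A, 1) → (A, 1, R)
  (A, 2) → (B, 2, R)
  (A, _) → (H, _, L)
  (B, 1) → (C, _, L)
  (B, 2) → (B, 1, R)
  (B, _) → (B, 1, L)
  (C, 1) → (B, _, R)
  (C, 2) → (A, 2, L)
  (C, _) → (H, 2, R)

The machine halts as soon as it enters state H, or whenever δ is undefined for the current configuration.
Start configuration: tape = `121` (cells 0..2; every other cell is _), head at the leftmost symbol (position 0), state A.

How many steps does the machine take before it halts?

state=A head=0 tape=_[1]21   (A,1)→(A,1,R)
state=A head=1 tape=_1[2]1   (A,2)→(B,2,R)
state=B head=2 tape=_12[1]   (B,1)→(C,_,L)
state=C head=1 tape=_1[2]_   (C,2)→(A,2,L)
state=A head=0 tape=_[1]2_   (A,1)→(A,1,R)
state=A head=1 tape=_1[2]_   (A,2)→(B,2,R)
state=B head=2 tape=_12[_]   (B,_)→(B,1,L)
state=B head=1 tape=_1[2]1   (B,2)→(B,1,R)
state=B head=2 tape=_11[1]   (B,1)→(C,_,L)
state=C head=1 tape=_1[1]_   (C,1)→(B,_,R)
state=B head=2 tape=_1_[_]   (B,_)→(B,1,L)
state=B head=1 tape=_1[_]1   (B,_)→(B,1,L)
state=B head=0 tape=_[1]11   (B,1)→(C,_,L)
state=C head=-1 tape=[_]_11   (C,_)→(H,2,R)
state=H head=0 tape=2[_]11
M halts after 14 transitions.

14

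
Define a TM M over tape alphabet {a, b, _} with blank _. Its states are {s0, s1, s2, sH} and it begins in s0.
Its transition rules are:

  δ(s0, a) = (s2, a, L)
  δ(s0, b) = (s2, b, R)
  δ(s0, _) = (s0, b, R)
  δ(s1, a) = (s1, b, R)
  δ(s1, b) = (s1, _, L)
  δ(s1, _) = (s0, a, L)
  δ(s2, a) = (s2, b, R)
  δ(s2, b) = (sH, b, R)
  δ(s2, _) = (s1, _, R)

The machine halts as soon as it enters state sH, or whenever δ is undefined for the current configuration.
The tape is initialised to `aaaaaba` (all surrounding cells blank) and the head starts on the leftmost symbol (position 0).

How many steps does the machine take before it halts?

s0 | __[a]aaaaba   read a → write a, move L, go to s2
s2 | _[_]aaaaaba   read _ → write _, move R, go to s1
s1 | __[a]aaaaba   read a → write b, move R, go to s1
s1 | __b[a]aaaba   read a → write b, move R, go to s1
s1 | __bb[a]aaba   read a → write b, move R, go to s1
s1 | __bbb[a]aba   read a → write b, move R, go to s1
s1 | __bbbb[a]ba   read a → write b, move R, go to s1
s1 | __bbbbb[b]a   read b → write _, move L, go to s1
s1 | __bbbb[b]_a   read b → write _, move L, go to s1
s1 | __bbb[b]__a   read b → write _, move L, go to s1
s1 | __bb[b]___a   read b → write _, move L, go to s1
s1 | __b[b]____a   read b → write _, move L, go to s1
s1 | __[b]_____a   read b → write _, move L, go to s1
s1 | _[_]______a   read _ → write a, move L, go to s0
s0 | [_]a______a   read _ → write b, move R, go to s0
s0 | b[a]______a   read a → write a, move L, go to s2
s2 | [b]a______a   read b → write b, move R, go to sH
sH | b[a]______a
M halts after 17 transitions.

17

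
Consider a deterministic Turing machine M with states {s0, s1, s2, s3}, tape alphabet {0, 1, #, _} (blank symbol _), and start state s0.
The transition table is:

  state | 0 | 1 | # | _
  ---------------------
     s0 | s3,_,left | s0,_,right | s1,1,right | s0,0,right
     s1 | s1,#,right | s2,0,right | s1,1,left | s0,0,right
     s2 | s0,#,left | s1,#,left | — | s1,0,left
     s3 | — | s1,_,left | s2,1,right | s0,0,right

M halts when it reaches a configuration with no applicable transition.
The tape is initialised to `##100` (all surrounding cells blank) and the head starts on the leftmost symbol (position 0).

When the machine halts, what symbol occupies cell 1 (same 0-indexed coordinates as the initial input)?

_

s0 | _[#]#100   read # → write 1, move right, go to s1
s1 | _1[#]100   read # → write 1, move left, go to s1
s1 | _[1]1100   read 1 → write 0, move right, go to s2
s2 | _0[1]100   read 1 → write #, move left, go to s1
s1 | _[0]#100   read 0 → write #, move right, go to s1
s1 | _#[#]100   read # → write 1, move left, go to s1
s1 | _[#]1100   read # → write 1, move left, go to s1
s1 | [_]11100   read _ → write 0, move right, go to s0
s0 | 0[1]1100   read 1 → write _, move right, go to s0
s0 | 0_[1]100   read 1 → write _, move right, go to s0
s0 | 0__[1]00   read 1 → write _, move right, go to s0
s0 | 0___[0]0   read 0 → write _, move left, go to s3
s3 | 0__[_]_0   read _ → write 0, move right, go to s0
s0 | 0__0[_]0   read _ → write 0, move right, go to s0
s0 | 0__00[0]   read 0 → write _, move left, go to s3
s3 | 0__0[0]_
Cell 1 holds _ when M halts.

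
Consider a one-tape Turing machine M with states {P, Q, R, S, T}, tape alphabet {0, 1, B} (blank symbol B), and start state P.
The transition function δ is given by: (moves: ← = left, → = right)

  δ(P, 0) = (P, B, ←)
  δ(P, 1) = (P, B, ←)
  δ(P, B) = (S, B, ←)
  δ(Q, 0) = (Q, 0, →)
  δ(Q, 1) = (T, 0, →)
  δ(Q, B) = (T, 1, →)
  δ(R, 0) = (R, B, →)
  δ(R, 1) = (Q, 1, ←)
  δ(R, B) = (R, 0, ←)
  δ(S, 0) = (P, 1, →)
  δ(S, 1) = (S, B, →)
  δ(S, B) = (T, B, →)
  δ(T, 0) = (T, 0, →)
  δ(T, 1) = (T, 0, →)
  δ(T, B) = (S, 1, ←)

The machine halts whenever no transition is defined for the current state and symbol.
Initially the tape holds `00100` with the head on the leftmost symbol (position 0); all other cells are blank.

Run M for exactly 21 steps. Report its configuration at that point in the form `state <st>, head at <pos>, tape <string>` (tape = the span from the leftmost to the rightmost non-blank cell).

state T, head at -3, tape 0100

state=P head=0 tape=BBBB[0]0100   (P,0)→(P,B,←)
state=P head=-1 tape=BBB[B]B0100   (P,B)→(S,B,←)
state=S head=-2 tape=BB[B]BB0100   (S,B)→(T,B,→)
state=T head=-1 tape=BBB[B]B0100   (T,B)→(S,1,←)
state=S head=-2 tape=BB[B]1B0100   (S,B)→(T,B,→)
state=T head=-1 tape=BBB[1]B0100   (T,1)→(T,0,→)
state=T head=0 tape=BBB0[B]0100   (T,B)→(S,1,←)
state=S head=-1 tape=BBB[0]10100   (S,0)→(P,1,→)
state=P head=0 tape=BBB1[1]0100   (P,1)→(P,B,←)
state=P head=-1 tape=BBB[1]B0100   (P,1)→(P,B,←)
state=P head=-2 tape=BB[B]BB0100   (P,B)→(S,B,←)
state=S head=-3 tape=B[B]BBB0100   (S,B)→(T,B,→)
state=T head=-2 tape=BB[B]BB0100   (T,B)→(S,1,←)
state=S head=-3 tape=B[B]1BB0100   (S,B)→(T,B,→)
state=T head=-2 tape=BB[1]BB0100   (T,1)→(T,0,→)
state=T head=-1 tape=BB0[B]B0100   (T,B)→(S,1,←)
state=S head=-2 tape=BB[0]1B0100   (S,0)→(P,1,→)
state=P head=-1 tape=BB1[1]B0100   (P,1)→(P,B,←)
state=P head=-2 tape=BB[1]BB0100   (P,1)→(P,B,←)
state=P head=-3 tape=B[B]BBB0100   (P,B)→(S,B,←)
state=S head=-4 tape=[B]BBBB0100   (S,B)→(T,B,→)
state=T head=-3 tape=B[B]BBB0100
After 21 steps: state T, head at -3, tape 0100.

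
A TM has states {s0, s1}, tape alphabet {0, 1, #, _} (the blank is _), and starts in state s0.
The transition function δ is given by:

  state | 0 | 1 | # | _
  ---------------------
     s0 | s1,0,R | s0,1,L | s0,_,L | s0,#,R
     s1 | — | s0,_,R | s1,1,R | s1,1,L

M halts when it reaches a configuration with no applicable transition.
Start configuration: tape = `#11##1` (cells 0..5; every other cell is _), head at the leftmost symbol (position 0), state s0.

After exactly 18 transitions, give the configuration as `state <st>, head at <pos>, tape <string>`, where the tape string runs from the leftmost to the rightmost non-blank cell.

state s0, head at 0, tape ####11##1

s0 | ___[#]11##1   read # → write _, move L, go to s0
s0 | __[_]_11##1   read _ → write #, move R, go to s0
s0 | __#[_]11##1   read _ → write #, move R, go to s0
s0 | __##[1]1##1   read 1 → write 1, move L, go to s0
s0 | __#[#]11##1   read # → write _, move L, go to s0
s0 | __[#]_11##1   read # → write _, move L, go to s0
s0 | _[_]__11##1   read _ → write #, move R, go to s0
s0 | _#[_]_11##1   read _ → write #, move R, go to s0
s0 | _##[_]11##1   read _ → write #, move R, go to s0
s0 | _###[1]1##1   read 1 → write 1, move L, go to s0
s0 | _##[#]11##1   read # → write _, move L, go to s0
s0 | _#[#]_11##1   read # → write _, move L, go to s0
s0 | _[#]__11##1   read # → write _, move L, go to s0
s0 | [_]___11##1   read _ → write #, move R, go to s0
s0 | #[_]__11##1   read _ → write #, move R, go to s0
s0 | ##[_]_11##1   read _ → write #, move R, go to s0
s0 | ###[_]11##1   read _ → write #, move R, go to s0
s0 | ####[1]1##1   read 1 → write 1, move L, go to s0
s0 | ###[#]11##1
After 18 steps: state s0, head at 0, tape ####11##1.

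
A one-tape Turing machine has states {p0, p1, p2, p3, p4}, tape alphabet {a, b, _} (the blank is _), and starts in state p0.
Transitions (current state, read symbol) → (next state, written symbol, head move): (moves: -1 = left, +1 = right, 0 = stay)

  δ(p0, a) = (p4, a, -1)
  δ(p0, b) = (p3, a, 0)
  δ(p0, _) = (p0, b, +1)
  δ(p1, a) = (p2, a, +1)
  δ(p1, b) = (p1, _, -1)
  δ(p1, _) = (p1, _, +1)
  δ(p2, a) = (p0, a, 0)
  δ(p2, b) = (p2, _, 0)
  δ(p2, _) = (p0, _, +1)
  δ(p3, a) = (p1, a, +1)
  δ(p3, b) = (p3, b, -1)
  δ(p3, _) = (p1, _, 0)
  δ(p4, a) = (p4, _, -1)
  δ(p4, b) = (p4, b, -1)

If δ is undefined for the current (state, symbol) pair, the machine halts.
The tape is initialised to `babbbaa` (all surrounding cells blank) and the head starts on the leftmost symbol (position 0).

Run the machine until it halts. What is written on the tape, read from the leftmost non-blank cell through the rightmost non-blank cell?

state=p0 head=0 tape=[b]abbbaa   (p0,b)→(p3,a,0)
state=p3 head=0 tape=[a]abbbaa   (p3,a)→(p1,a,+1)
state=p1 head=1 tape=a[a]bbbaa   (p1,a)→(p2,a,+1)
state=p2 head=2 tape=aa[b]bbaa   (p2,b)→(p2,_,0)
state=p2 head=2 tape=aa[_]bbaa   (p2,_)→(p0,_,+1)
state=p0 head=3 tape=aa_[b]baa   (p0,b)→(p3,a,0)
state=p3 head=3 tape=aa_[a]baa   (p3,a)→(p1,a,+1)
state=p1 head=4 tape=aa_a[b]aa   (p1,b)→(p1,_,-1)
state=p1 head=3 tape=aa_[a]_aa   (p1,a)→(p2,a,+1)
state=p2 head=4 tape=aa_a[_]aa   (p2,_)→(p0,_,+1)
state=p0 head=5 tape=aa_a_[a]a   (p0,a)→(p4,a,-1)
state=p4 head=4 tape=aa_a[_]aa
The non-blank tape span at halt is aa_a_aa.

aa_a_aa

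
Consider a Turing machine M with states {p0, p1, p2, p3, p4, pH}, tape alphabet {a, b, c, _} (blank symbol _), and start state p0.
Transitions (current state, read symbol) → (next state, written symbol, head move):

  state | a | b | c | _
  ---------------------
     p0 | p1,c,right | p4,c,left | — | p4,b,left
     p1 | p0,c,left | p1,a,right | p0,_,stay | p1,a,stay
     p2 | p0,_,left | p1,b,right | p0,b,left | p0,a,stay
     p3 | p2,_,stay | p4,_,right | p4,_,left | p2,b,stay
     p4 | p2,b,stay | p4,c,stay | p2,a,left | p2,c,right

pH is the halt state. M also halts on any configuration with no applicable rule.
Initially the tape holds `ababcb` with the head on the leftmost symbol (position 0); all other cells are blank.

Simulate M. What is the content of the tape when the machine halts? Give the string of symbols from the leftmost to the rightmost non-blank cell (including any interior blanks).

p0 | ___[a]babcb   read a → write c, move right, go to p1
p1 | ___c[b]abcb   read b → write a, move right, go to p1
p1 | ___ca[a]bcb   read a → write c, move left, go to p0
p0 | ___c[a]cbcb   read a → write c, move right, go to p1
p1 | ___cc[c]bcb   read c → write _, move stay, go to p0
p0 | ___cc[_]bcb   read _ → write b, move left, go to p4
p4 | ___c[c]bbcb   read c → write a, move left, go to p2
p2 | ___[c]abbcb   read c → write b, move left, go to p0
p0 | __[_]babbcb   read _ → write b, move left, go to p4
p4 | _[_]bbabbcb   read _ → write c, move right, go to p2
p2 | _c[b]babbcb   read b → write b, move right, go to p1
p1 | _cb[b]abbcb   read b → write a, move right, go to p1
p1 | _cba[a]bbcb   read a → write c, move left, go to p0
p0 | _cb[a]cbbcb   read a → write c, move right, go to p1
p1 | _cbc[c]bbcb   read c → write _, move stay, go to p0
p0 | _cbc[_]bbcb   read _ → write b, move left, go to p4
p4 | _cb[c]bbbcb   read c → write a, move left, go to p2
p2 | _c[b]abbbcb   read b → write b, move right, go to p1
p1 | _cb[a]bbbcb   read a → write c, move left, go to p0
p0 | _c[b]cbbbcb   read b → write c, move left, go to p4
p4 | _[c]ccbbbcb   read c → write a, move left, go to p2
p2 | [_]accbbbcb   read _ → write a, move stay, go to p0
p0 | [a]accbbbcb   read a → write c, move right, go to p1
p1 | c[a]ccbbbcb   read a → write c, move left, go to p0
p0 | [c]cccbbbcb
The non-blank tape span at halt is ccccbbbcb.

ccccbbbcb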